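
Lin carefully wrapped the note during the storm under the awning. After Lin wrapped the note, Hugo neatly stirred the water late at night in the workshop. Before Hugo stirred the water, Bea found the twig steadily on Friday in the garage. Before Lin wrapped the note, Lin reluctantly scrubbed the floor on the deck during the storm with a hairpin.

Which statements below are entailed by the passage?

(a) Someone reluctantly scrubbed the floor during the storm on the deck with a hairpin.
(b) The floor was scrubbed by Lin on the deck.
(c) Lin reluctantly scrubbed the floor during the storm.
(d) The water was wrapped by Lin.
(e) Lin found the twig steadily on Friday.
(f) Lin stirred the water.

(a), (b), (c)

(a) Entailed — this follows by dropping conjuncts from the scrubbing event's description.
(b) Entailed — this follows by dropping conjuncts from the scrubbing event's description.
(c) Entailed — this follows by dropping conjuncts from the scrubbing event's description.
(d) Not entailed — Lin wrapped the note, not the water; the water belongs to the stirring event.
(e) Not entailed — the passage has Bea finding the twig, not Lin.
(f) Not entailed — the passage has Hugo stirring the water, not Lin.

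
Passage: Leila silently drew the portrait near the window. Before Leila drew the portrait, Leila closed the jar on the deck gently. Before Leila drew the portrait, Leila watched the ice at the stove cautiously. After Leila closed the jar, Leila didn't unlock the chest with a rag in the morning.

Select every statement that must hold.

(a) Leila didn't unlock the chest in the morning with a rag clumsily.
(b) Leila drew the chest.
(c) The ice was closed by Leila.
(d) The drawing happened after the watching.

(a), (d)

(a) Entailed — under negation, adding a further restriction is entailed: if no such unlocking event occurred, none occurred clumsily either.
(b) Not entailed — Leila drew the portrait, not the chest; the chest belongs to the unlocking event.
(c) Not entailed — Leila closed the jar, not the ice; the ice belongs to the watching event.
(d) Entailed — the narrative places the watching before the drawing.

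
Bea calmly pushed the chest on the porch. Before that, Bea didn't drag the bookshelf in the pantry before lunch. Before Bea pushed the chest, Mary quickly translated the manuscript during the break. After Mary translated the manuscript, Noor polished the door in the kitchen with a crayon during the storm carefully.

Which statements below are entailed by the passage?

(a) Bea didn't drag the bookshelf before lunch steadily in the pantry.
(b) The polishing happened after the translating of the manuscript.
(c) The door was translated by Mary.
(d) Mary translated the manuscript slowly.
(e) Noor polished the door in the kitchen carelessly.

(a), (b)

(a) Entailed — under negation, adding a further restriction is entailed: if no such dragging event occurred, none occurred steadily either.
(b) Entailed — the narrative places the translating before the polishing.
(c) Not entailed — Mary translated the manuscript, not the door; the door belongs to the polishing event.
(d) Not entailed — 'slowly' adds a manner not in (and inconsistent with) the original.
(e) Not entailed — 'carelessly' adds a manner not in (and inconsistent with) the original.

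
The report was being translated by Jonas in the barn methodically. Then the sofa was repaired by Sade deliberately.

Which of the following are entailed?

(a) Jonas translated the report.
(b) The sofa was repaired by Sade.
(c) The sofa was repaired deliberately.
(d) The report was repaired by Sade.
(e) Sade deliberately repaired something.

(a) Not entailed — 'was translating' is progressive on an accomplishment; it does not entail the completed 'translated'.
(b) Entailed — this follows by dropping conjuncts from the repairing event's description.
(c) Entailed — this follows by dropping conjuncts from the repairing event's description.
(d) Not entailed — Sade repaired the sofa, not the report; the report belongs to the translating event.
(e) Entailed — every conjunct here is already in the original repairing event.

(b), (c), (e)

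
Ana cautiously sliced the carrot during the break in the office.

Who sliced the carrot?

'Ana' marks the agent of the slicing event.

Ana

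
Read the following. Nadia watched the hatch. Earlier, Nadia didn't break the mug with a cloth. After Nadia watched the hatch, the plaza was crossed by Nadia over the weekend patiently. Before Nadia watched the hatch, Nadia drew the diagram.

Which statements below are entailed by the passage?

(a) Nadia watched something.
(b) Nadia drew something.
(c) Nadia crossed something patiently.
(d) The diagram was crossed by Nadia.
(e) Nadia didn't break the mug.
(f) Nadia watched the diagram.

(a), (b), (c)

(a) Entailed — every conjunct here is already in the original watching event.
(b) Entailed — generalizing the patient leaves a sub-description the original still satisfies.
(c) Entailed — the original entails any weakening of itself; this just drops 'over the weekend' and generalizes the patient.
(d) Not entailed — Nadia crossed the plaza, not the diagram; the diagram belongs to the drawing event.
(e) Not entailed — dropping 'with a cloth' under negation is not valid — the original leaves open that Nadia broke the mug some other way.
(f) Not entailed — Nadia watched the hatch, not the diagram; the diagram belongs to the drawing event.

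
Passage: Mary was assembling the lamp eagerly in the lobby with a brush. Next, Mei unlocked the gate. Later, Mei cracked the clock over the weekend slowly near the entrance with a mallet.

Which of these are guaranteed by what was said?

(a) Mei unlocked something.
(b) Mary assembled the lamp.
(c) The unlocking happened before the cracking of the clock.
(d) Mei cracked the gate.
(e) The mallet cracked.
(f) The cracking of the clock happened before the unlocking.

(a), (c)

(a) Entailed — generalizing the patient leaves a sub-description the original still satisfies.
(b) Not entailed — 'was assembling' is progressive on an accomplishment; it does not entail the completed 'assembled'.
(c) Entailed — the narrative places the unlocking before the cracking.
(d) Not entailed — Mei cracked the clock, not the gate; the gate belongs to the unlocking event.
(e) Not entailed — the clock is what cracked, not the mallet.
(f) Not entailed — the narrative places the unlocking before the cracking, not after.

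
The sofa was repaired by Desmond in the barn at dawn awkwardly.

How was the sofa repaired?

'awkwardly' marks the manner of the repairing event.

awkwardly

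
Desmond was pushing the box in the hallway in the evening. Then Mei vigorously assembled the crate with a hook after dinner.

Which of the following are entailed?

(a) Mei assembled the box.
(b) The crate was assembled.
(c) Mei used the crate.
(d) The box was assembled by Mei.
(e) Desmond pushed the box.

(b), (e)

(a) Not entailed — Mei assembled the crate, not the box; the box belongs to the pushing event.
(b) Entailed — dropping 'after dinner', 'vigorously', 'with a hook' and generalizing the agent leaves a sub-description the original still satisfies.
(c) Not entailed — the crate is the patient, not an instrument — Mei used a hook.
(d) Not entailed — Mei assembled the crate, not the box; the box belongs to the pushing event.
(e) Entailed — 'push' is an activity; 'was pushing' entails that some pushing happened, so 'pushed' holds.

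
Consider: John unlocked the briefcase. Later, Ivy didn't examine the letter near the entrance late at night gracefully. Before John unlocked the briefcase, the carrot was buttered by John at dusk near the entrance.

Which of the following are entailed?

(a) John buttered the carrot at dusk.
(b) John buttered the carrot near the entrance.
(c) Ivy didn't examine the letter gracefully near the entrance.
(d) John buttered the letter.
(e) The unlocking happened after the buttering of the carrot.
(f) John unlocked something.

(a), (b), (e), (f)

(a) Entailed — the original entails any weakening of itself; this just drops 'near the entrance'.
(b) Entailed — every conjunct here is already in the original buttering event.
(c) Not entailed — dropping 'late at night' under negation is not valid — the original leaves open that Ivy examined the letter some other way.
(d) Not entailed — John buttered the carrot, not the letter; the letter belongs to the examining event.
(e) Entailed — the narrative places the buttering before the unlocking.
(f) Entailed — the original entails any weakening of itself; this just generalizes the patient.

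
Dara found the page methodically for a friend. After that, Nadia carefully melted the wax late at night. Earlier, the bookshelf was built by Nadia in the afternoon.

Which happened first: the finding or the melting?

The connectives place the finding before the melting.

the finding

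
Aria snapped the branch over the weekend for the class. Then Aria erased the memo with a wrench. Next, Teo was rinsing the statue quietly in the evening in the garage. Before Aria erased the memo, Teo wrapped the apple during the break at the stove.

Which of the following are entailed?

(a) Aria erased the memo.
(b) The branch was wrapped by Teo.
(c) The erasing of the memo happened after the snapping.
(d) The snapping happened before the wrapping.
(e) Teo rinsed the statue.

(a) Entailed — every conjunct here is already in the original erasing event.
(b) Not entailed — Teo wrapped the apple, not the branch; the branch belongs to the snapping event.
(c) Entailed — the narrative places the snapping before the erasing.
(d) Not entailed — the narrative doesn't order the snapping relative to the wrapping.
(e) Entailed — 'rinse' is an activity; 'was rinsing' entails that some rinsing happened, so 'rinsed' holds.

(a), (c), (e)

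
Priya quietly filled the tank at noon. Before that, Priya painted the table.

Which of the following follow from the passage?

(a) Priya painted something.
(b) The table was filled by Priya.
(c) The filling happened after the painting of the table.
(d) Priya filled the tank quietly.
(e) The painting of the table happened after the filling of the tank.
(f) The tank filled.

(a) Entailed — generalizing the patient leaves a sub-description the original still satisfies.
(b) Not entailed — Priya filled the tank, not the table; the table belongs to the painting event.
(c) Entailed — the narrative places the painting before the filling.
(d) Entailed — this follows by dropping conjuncts from the filling event's description.
(e) Not entailed — the narrative places the painting before the filling, not after.
(f) Entailed — 'Priya filled the tank' is causative; it entails the inchoative 'the tank filled'.

(a), (c), (d), (f)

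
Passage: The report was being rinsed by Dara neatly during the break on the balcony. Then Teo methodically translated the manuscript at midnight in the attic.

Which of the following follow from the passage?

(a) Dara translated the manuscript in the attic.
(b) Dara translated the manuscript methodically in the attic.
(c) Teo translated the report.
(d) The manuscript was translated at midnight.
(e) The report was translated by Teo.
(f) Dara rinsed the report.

(d), (f)

(a) Not entailed — the passage has Teo translating the manuscript, not Dara.
(b) Not entailed — the passage has Teo translating the manuscript, not Dara.
(c) Not entailed — Teo translated the manuscript, not the report; the report belongs to the rinsing event.
(d) Entailed — dropping 'methodically', 'in the attic' and generalizing the agent leaves a sub-description the original still satisfies.
(e) Not entailed — Teo translated the manuscript, not the report; the report belongs to the rinsing event.
(f) Entailed — 'rinse' is an activity; 'was rinsing' entails that some rinsing happened, so 'rinsed' holds.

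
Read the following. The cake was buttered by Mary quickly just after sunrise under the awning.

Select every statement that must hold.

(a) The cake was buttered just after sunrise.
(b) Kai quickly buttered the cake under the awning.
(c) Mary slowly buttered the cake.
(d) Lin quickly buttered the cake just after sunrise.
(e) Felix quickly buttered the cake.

(a) Entailed — this follows by dropping conjuncts from the buttering event's description.
(b) Not entailed — the passage has Mary buttering the cake, not Kai.
(c) Not entailed — 'slowly' adds a manner not in (and inconsistent with) the original.
(d) Not entailed — the passage has Mary buttering the cake, not Lin.
(e) Not entailed — the passage has Mary buttering the cake, not Felix.

(a)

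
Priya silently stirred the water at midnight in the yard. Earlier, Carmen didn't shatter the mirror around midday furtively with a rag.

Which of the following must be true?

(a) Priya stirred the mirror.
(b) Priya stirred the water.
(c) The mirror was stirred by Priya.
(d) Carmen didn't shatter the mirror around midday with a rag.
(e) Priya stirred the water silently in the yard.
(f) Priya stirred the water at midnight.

(a) Not entailed — Priya stirred the water, not the mirror; the mirror belongs to the shattering event.
(b) Entailed — this follows by dropping conjuncts from the stirring event's description.
(c) Not entailed — Priya stirred the water, not the mirror; the mirror belongs to the shattering event.
(d) Not entailed — dropping 'furtively' under negation is not valid — the original leaves open that Carmen shattered the mirror some other way.
(e) Entailed — every conjunct here is already in the original stirring event.
(f) Entailed — every conjunct here is already in the original stirring event.

(b), (e), (f)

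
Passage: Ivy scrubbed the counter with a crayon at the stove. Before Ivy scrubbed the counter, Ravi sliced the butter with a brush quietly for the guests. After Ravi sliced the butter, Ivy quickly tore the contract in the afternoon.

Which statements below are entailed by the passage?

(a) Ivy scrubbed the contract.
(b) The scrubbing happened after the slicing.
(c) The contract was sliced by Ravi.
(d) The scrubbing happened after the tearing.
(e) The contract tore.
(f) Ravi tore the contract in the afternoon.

(a) Not entailed — Ivy scrubbed the counter, not the contract; the contract belongs to the tearing event.
(b) Entailed — the narrative places the slicing before the scrubbing.
(c) Not entailed — Ravi sliced the butter, not the contract; the contract belongs to the tearing event.
(d) Not entailed — the narrative doesn't order the tearing relative to the scrubbing.
(e) Entailed — 'Ivy tore the contract' is causative; it entails the inchoative 'the contract tore'.
(f) Not entailed — the passage has Ivy tearing the contract, not Ravi.

(b), (e)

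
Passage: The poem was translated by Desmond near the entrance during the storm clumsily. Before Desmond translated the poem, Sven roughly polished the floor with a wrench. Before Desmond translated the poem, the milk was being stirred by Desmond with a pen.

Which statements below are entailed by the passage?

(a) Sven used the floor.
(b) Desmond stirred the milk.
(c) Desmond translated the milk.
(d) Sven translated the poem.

(a) Not entailed — the floor is the patient, not an instrument — Sven used a wrench.
(b) Entailed — 'stir' is an activity; 'was stirring' entails that some stirring happened, so 'stirred' holds.
(c) Not entailed — Desmond translated the poem, not the milk; the milk belongs to the stirring event.
(d) Not entailed — the passage has Desmond translating the poem, not Sven.

(b)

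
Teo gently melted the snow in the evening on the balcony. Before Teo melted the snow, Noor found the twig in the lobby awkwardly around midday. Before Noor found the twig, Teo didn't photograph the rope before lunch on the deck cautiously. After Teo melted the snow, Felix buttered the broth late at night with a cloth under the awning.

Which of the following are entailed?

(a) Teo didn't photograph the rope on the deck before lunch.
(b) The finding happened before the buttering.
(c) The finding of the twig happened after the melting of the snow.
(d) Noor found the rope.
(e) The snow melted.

(b), (e)

(a) Not entailed — dropping 'cautiously' under negation is not valid — the original leaves open that Teo photographed the rope some other way.
(b) Entailed — the narrative places the finding before the buttering.
(c) Not entailed — the narrative places the finding before the melting, not after.
(d) Not entailed — Noor found the twig, not the rope; the rope belongs to the photographing event.
(e) Entailed — 'Teo melted the snow' is causative; it entails the inchoative 'the snow melted'.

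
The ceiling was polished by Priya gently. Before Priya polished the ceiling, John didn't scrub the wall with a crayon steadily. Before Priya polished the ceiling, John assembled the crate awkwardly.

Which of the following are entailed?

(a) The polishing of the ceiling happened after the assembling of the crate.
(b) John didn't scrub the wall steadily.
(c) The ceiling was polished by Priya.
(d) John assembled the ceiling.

(a), (c)

(a) Entailed — the narrative places the assembling before the polishing.
(b) Not entailed — dropping 'with a crayon' under negation is not valid — the original leaves open that John scrubbed the wall some other way.
(c) Entailed — every conjunct here is already in the original polishing event.
(d) Not entailed — John assembled the crate, not the ceiling; the ceiling belongs to the polishing event.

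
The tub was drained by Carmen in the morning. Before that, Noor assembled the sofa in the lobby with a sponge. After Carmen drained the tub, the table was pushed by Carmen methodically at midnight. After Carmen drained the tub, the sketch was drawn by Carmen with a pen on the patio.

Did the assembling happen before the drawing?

The narrative orders the assembling before the drawing.

yes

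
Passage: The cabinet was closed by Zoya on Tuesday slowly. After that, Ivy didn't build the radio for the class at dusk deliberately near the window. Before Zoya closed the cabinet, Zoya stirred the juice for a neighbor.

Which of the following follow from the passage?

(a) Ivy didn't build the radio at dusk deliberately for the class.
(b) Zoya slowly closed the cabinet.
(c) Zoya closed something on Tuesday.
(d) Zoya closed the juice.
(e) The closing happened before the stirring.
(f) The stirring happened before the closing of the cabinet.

(a) Not entailed — dropping 'near the window' under negation is not valid — the original leaves open that Ivy built the radio some other way.
(b) Entailed — dropping 'on Tuesday' leaves a sub-description the original still satisfies.
(c) Entailed — this follows by dropping conjuncts from the closing event's description.
(d) Not entailed — Zoya closed the cabinet, not the juice; the juice belongs to the stirring event.
(e) Not entailed — the narrative places the stirring before the closing, not after.
(f) Entailed — the narrative places the stirring before the closing.

(b), (c), (f)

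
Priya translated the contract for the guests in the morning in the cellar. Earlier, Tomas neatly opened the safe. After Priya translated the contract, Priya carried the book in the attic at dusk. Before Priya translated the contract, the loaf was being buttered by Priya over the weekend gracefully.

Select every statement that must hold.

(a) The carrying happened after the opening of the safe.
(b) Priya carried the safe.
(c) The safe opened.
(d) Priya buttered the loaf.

(a), (c)

(a) Entailed — the narrative places the opening before the carrying.
(b) Not entailed — Priya carried the book, not the safe; the safe belongs to the opening event.
(c) Entailed — 'Tomas opened the safe' is causative; it entails the inchoative 'the safe opened'.
(d) Not entailed — 'was buttering' is progressive on an accomplishment; it does not entail the completed 'buttered'.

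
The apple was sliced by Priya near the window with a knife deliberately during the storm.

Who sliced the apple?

'Priya' marks the agent of the slicing event.

Priya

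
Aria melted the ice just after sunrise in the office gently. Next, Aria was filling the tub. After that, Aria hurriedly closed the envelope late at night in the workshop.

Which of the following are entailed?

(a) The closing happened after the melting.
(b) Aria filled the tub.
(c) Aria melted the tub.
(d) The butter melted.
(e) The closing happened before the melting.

(a)

(a) Entailed — the narrative places the melting before the closing.
(b) Not entailed — 'was filling' is progressive on an accomplishment; it does not entail the completed 'filled'.
(c) Not entailed — Aria melted the ice, not the tub; the tub belongs to the filling event.
(d) Not entailed — the ice is what melted, not the butter.
(e) Not entailed — the narrative places the melting before the closing, not after.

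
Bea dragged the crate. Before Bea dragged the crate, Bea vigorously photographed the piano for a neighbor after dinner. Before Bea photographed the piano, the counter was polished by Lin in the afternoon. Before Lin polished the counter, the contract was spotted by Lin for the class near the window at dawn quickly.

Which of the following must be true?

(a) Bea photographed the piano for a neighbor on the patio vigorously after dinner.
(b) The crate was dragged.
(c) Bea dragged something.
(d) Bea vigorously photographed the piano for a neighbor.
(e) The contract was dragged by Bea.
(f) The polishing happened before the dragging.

(a) Not entailed — 'on the patio' adds information not in the original event.
(b) Entailed — every conjunct here is already in the original dragging event.
(c) Entailed — generalizing the patient leaves a sub-description the original still satisfies.
(d) Entailed — the original entails any weakening of itself; this just drops 'after dinner'.
(e) Not entailed — Bea dragged the crate, not the contract; the contract belongs to the spotting event.
(f) Entailed — the narrative places the polishing before the dragging.

(b), (c), (d), (f)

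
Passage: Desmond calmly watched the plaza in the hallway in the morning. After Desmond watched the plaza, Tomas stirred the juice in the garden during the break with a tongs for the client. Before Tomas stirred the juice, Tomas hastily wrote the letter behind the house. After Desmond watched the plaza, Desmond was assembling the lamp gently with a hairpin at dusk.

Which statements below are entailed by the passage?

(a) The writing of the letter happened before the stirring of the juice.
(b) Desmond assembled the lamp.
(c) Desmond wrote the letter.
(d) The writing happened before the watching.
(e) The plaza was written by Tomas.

(a)

(a) Entailed — the narrative places the writing before the stirring.
(b) Not entailed — 'was assembling' is progressive on an accomplishment; it does not entail the completed 'assembled'.
(c) Not entailed — the passage has Tomas writing the letter, not Desmond.
(d) Not entailed — the narrative doesn't order the writing relative to the watching.
(e) Not entailed — Tomas wrote the letter, not the plaza; the plaza belongs to the watching event.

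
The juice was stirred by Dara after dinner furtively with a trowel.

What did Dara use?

a trowel

'with a trowel' marks the instrument of the stirring event.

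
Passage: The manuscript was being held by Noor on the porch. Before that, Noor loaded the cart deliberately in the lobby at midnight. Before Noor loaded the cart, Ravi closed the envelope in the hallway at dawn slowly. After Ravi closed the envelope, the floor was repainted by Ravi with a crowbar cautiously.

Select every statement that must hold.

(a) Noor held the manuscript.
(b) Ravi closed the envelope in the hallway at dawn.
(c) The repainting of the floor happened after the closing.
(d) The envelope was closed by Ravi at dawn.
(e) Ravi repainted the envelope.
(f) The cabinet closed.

(a), (b), (c), (d)

(a) Entailed — 'hold' is an activity; 'was holding' entails that some holding happened, so 'held' holds.
(b) Entailed — the original entails any weakening of itself; this just drops 'slowly'.
(c) Entailed — the narrative places the closing before the repainting.
(d) Entailed — this follows by dropping conjuncts from the closing event's description.
(e) Not entailed — Ravi repainted the floor, not the envelope; the envelope belongs to the closing event.
(f) Not entailed — the envelope is what closed, not the cabinet.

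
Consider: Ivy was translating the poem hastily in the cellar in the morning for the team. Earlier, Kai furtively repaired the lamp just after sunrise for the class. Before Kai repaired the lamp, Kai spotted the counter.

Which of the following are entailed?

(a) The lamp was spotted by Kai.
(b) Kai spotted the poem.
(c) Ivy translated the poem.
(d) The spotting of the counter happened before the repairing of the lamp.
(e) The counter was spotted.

(a) Not entailed — Kai spotted the counter, not the lamp; the lamp belongs to the repairing event.
(b) Not entailed — Kai spotted the counter, not the poem; the poem belongs to the translating event.
(c) Not entailed — 'was translating' is progressive on an accomplishment; it does not entail the completed 'translated'.
(d) Entailed — the narrative places the spotting before the repairing.
(e) Entailed — every conjunct here is already in the original spotting event.

(d), (e)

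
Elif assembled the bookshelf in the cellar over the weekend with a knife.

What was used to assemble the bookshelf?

a knife

'with a knife' marks the instrument of the assembling event.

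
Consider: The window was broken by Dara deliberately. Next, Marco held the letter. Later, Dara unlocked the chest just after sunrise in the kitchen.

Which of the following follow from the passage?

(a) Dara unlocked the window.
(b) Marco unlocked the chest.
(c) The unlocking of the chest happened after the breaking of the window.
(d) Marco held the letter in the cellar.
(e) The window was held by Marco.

(a) Not entailed — Dara unlocked the chest, not the window; the window belongs to the breaking event.
(b) Not entailed — the passage has Dara unlocking the chest, not Marco.
(c) Entailed — the narrative places the breaking before the unlocking.
(d) Not entailed — 'in the cellar' adds information not in the original event.
(e) Not entailed — Marco held the letter, not the window; the window belongs to the breaking event.

(c)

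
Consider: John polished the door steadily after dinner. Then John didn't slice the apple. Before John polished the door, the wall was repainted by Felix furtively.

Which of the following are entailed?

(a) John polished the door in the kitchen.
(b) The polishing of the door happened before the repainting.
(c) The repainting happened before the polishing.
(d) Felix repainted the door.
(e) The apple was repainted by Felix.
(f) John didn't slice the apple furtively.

(c), (f)

(a) Not entailed — 'in the kitchen' adds information not in the original event.
(b) Not entailed — the narrative places the repainting before the polishing, not after.
(c) Entailed — the narrative places the repainting before the polishing.
(d) Not entailed — Felix repainted the wall, not the door; the door belongs to the polishing event.
(e) Not entailed — Felix repainted the wall, not the apple; the apple belongs to the slicing event.
(f) Entailed — under negation, adding a further restriction is entailed: if no such slicing event occurred, none occurred furtively either.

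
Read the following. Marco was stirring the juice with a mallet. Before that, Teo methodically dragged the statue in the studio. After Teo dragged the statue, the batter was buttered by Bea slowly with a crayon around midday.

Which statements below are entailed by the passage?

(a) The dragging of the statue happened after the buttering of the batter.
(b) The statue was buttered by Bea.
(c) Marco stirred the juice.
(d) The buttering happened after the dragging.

(c), (d)

(a) Not entailed — the narrative places the dragging before the buttering, not after.
(b) Not entailed — Bea buttered the batter, not the statue; the statue belongs to the dragging event.
(c) Entailed — 'stir' is an activity; 'was stirring' entails that some stirring happened, so 'stirred' holds.
(d) Entailed — the narrative places the dragging before the buttering.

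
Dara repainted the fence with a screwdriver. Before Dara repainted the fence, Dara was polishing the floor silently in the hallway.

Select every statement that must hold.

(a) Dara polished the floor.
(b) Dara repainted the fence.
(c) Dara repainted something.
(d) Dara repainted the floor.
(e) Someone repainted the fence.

(a) Entailed — 'polish' is an activity; 'was polishing' entails that some polishing happened, so 'polished' holds.
(b) Entailed — this follows by dropping conjuncts from the repainting event's description.
(c) Entailed — every conjunct here is already in the original repainting event.
(d) Not entailed — Dara repainted the fence, not the floor; the floor belongs to the polishing event.
(e) Entailed — every conjunct here is already in the original repainting event.

(a), (b), (c), (e)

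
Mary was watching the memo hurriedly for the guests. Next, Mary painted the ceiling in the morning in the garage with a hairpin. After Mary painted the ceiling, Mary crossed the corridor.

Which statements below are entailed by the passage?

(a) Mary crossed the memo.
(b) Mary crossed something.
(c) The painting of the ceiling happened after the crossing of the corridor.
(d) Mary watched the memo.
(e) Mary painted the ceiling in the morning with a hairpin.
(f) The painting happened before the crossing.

(a) Not entailed — Mary crossed the corridor, not the memo; the memo belongs to the watching event.
(b) Entailed — the original entails any weakening of itself; this just generalizes the patient.
(c) Not entailed — the narrative places the painting before the crossing, not after.
(d) Entailed — 'watch' is an activity; 'was watching' entails that some watching happened, so 'watched' holds.
(e) Entailed — this follows by dropping conjuncts from the painting event's description.
(f) Entailed — the narrative places the painting before the crossing.

(b), (d), (e), (f)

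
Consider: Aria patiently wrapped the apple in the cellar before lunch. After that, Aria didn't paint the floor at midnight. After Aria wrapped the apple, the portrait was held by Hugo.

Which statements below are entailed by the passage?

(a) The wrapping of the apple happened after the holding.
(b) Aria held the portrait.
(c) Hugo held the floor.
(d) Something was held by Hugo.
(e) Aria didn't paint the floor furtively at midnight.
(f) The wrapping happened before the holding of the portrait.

(a) Not entailed — the narrative places the wrapping before the holding, not after.
(b) Not entailed — the passage has Hugo holding the portrait, not Aria.
(c) Not entailed — Hugo held the portrait, not the floor; the floor belongs to the painting event.
(d) Entailed — this follows by dropping conjuncts from the holding event's description.
(e) Entailed — under negation, adding a further restriction is entailed: if no such painting event occurred, none occurred furtively either.
(f) Entailed — the narrative places the wrapping before the holding.

(d), (e), (f)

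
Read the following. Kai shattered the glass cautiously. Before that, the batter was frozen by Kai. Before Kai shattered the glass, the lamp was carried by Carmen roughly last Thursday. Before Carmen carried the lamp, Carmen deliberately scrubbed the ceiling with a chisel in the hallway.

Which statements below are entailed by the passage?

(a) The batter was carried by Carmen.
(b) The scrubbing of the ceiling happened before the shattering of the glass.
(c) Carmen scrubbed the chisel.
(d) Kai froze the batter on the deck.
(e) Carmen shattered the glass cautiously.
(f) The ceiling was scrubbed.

(b), (f)

(a) Not entailed — Carmen carried the lamp, not the batter; the batter belongs to the freezing event.
(b) Entailed — the narrative places the scrubbing before the shattering.
(c) Not entailed — the chisel is the instrument, not what was scrubbed.
(d) Not entailed — 'on the deck' adds information not in the original event.
(e) Not entailed — the passage has Kai shattering the glass, not Carmen.
(f) Entailed — every conjunct here is already in the original scrubbing event.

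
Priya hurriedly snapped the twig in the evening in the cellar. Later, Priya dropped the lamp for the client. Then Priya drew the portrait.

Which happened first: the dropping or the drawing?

the dropping

The connectives place the dropping before the drawing.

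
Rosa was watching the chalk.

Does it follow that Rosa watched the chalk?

yes

'watch' is atelic; if Rosa was watching the chalk, then Rosa watched the chalk (for some time).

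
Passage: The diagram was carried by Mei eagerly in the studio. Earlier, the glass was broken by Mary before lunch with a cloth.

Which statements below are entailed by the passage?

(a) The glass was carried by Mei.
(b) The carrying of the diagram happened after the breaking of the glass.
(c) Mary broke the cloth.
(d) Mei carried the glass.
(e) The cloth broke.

(b)

(a) Not entailed — Mei carried the diagram, not the glass; the glass belongs to the breaking event.
(b) Entailed — the narrative places the breaking before the carrying.
(c) Not entailed — the cloth is the instrument, not what was broken.
(d) Not entailed — Mei carried the diagram, not the glass; the glass belongs to the breaking event.
(e) Not entailed — the glass is what broke, not the cloth.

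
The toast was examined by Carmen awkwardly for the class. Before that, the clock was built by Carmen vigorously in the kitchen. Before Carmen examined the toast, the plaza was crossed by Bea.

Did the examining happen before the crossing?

no

The narrative orders the crossing before the examining.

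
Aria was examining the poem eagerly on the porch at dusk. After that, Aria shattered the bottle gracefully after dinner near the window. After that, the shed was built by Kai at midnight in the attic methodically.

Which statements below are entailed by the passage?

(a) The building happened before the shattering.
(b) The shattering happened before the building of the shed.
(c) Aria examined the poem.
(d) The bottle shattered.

(b), (c), (d)

(a) Not entailed — the narrative places the shattering before the building, not after.
(b) Entailed — the narrative places the shattering before the building.
(c) Entailed — 'examine' is an activity; 'was examining' entails that some examining happened, so 'examined' holds.
(d) Entailed — 'Aria shattered the bottle' is causative; it entails the inchoative 'the bottle shattered'.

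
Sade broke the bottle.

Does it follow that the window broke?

no

Nothing is said about any window; only the bottle is affected.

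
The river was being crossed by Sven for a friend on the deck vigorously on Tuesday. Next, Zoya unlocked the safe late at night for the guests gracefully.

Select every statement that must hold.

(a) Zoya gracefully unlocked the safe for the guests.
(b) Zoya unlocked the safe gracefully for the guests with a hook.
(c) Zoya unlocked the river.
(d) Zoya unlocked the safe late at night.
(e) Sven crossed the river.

(a) Entailed — dropping 'late at night' leaves a sub-description the original still satisfies.
(b) Not entailed — 'with a hook' adds information not in the original event.
(c) Not entailed — Zoya unlocked the safe, not the river; the river belongs to the crossing event.
(d) Entailed — the original entails any weakening of itself; this just drops 'for the guests', 'gracefully'.
(e) Not entailed — 'was crossing' is progressive on an accomplishment; it does not entail the completed 'crossed'.

(a), (d)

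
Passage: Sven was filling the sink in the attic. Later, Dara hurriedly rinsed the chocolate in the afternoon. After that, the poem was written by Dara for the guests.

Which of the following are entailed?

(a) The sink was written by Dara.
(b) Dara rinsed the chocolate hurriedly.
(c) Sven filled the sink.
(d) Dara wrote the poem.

(b), (d)

(a) Not entailed — Dara wrote the poem, not the sink; the sink belongs to the filling event.
(b) Entailed — dropping 'in the afternoon' leaves a sub-description the original still satisfies.
(c) Not entailed — 'was filling' is progressive on an accomplishment; it does not entail the completed 'filled'.
(d) Entailed — every conjunct here is already in the original writing event.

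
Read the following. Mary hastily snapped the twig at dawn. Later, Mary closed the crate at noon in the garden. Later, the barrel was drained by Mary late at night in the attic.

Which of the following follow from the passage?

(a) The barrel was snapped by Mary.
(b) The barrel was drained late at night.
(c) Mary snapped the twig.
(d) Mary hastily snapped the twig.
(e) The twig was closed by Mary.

(a) Not entailed — Mary snapped the twig, not the barrel; the barrel belongs to the draining event.
(b) Entailed — this follows by dropping conjuncts from the draining event's description.
(c) Entailed — the original entails any weakening of itself; this just drops 'hastily', 'at dawn'.
(d) Entailed — every conjunct here is already in the original snapping event.
(e) Not entailed — Mary closed the crate, not the twig; the twig belongs to the snapping event.

(b), (c), (d)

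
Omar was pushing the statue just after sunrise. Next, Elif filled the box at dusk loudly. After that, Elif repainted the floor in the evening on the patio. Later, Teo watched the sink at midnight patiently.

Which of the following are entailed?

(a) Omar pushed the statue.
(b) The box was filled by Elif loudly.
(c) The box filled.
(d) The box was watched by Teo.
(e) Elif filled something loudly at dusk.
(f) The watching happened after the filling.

(a), (b), (c), (e), (f)

(a) Entailed — 'push' is an activity; 'was pushing' entails that some pushing happened, so 'pushed' holds.
(b) Entailed — the original entails any weakening of itself; this just drops 'at dusk'.
(c) Entailed — 'Elif filled the box' is causative; it entails the inchoative 'the box filled'.
(d) Not entailed — Teo watched the sink, not the box; the box belongs to the filling event.
(e) Entailed — generalizing the patient leaves a sub-description the original still satisfies.
(f) Entailed — the narrative places the filling before the watching.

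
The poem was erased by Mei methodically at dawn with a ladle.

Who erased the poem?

'Mei' marks the agent of the erasing event.

Mei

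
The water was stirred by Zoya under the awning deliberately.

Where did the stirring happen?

'under the awning' marks the location of the stirring event.

under the awning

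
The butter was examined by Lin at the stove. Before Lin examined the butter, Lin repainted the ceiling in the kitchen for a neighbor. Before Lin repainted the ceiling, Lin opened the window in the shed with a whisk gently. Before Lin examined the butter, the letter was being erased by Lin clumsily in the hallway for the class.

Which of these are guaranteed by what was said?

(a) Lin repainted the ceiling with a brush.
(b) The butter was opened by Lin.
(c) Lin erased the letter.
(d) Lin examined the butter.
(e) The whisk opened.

(a) Not entailed — 'with a brush' adds information not in the original event.
(b) Not entailed — Lin opened the window, not the butter; the butter belongs to the examining event.
(c) Not entailed — 'was erasing' is progressive on an accomplishment; it does not entail the completed 'erased'.
(d) Entailed — the original entails any weakening of itself; this just drops 'at the stove'.
(e) Not entailed — the window is what opened, not the whisk.

(d)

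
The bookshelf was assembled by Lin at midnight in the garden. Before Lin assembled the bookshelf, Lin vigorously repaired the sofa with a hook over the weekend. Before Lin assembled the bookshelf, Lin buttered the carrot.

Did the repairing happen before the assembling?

The narrative orders the repairing before the assembling.

yes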